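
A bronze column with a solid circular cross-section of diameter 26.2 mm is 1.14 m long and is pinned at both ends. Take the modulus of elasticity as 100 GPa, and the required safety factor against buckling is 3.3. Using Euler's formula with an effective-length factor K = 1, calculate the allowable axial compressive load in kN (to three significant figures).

I = πd⁴/64 = π×26.2⁴/64 = 23130 mm⁴.
Effective length L_e = KL = 1×1.14 m = 1140 mm.
Euler critical load P_cr = π²EI/L_e² = π²×100000×23130/1140² = 17570 N.
P_allow = P_cr/n = 17570/3.3 = 5323 N.

P_allow = 5.32 kN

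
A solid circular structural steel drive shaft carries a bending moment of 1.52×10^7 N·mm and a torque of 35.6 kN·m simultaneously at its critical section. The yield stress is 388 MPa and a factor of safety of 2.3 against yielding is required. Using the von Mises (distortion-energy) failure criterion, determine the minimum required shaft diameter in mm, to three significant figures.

σ_allow = σ_y/n = 388/2.3 = 168.7 MPa.
For a solid shaft σ_b = 32M/(πd³) and τ = 16T/(πd³), so the von Mises stress is σ' = (16/πd³)·√(4M²+3T²).
√(4M²+3T²) = √(4×(1.520×10^7)² + 3×(3.560×10^7)²) = 6.875×10^7 N·mm.
d³ = 16×6.875×10^7/(π×168.7) = 2.076×10^6 mm³.
d = 127.6 mm.

d = 128 mm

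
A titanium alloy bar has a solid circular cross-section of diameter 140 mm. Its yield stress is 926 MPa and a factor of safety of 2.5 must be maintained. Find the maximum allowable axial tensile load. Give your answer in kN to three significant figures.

F_allow = 5700 kN

σ_allow = 926/2.5 = 370.4 MPa.
A = πd²/4 = π×140²/4 = 15390 mm².
F_allow = σ_allow × A = 370.4×15390 = 5.702×10^6 N.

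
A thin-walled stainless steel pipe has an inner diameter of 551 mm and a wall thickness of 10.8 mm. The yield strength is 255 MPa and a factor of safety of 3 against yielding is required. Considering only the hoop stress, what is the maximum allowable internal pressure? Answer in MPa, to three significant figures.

σ_allow = 255/3 = 85.00 MPa.
σ_h = pD/(2t) → p_allow = 2σ_allow t/D = 2×85.00×10.8/551 = 3.332 MPa.

p_allow = 3.33 MPa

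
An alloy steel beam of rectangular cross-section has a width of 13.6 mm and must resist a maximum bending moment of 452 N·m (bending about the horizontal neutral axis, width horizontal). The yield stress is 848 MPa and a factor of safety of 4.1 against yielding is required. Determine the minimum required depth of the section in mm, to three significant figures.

σ_allow = 848/4.1 = 206.8 MPa.
For a rectangular section σ = 6M/(bh²), so h² = 6M/(b σ_allow) = 6×452000/(13.6×206.8) = 964.1 mm².
h = 31.05 mm.

h = 31.1 mm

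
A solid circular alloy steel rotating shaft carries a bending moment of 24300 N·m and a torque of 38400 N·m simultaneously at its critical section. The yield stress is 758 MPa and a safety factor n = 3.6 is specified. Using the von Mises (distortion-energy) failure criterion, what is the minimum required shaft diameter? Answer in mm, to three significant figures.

d = 126 mm

σ_allow = σ_y/n = 758/3.6 = 210.6 MPa.
For a solid shaft σ_b = 32M/(πd³) and τ = 16T/(πd³), so the von Mises stress is σ' = (16/πd³)·√(4M²+3T²).
√(4M²+3T²) = √(4×(2.430×10^7)² + 3×(3.840×10^7)²) = 8.237×10^7 N·mm.
d³ = 16×8.237×10^7/(π×210.6) = 1.993×10^6 mm³.
d = 125.8 mm.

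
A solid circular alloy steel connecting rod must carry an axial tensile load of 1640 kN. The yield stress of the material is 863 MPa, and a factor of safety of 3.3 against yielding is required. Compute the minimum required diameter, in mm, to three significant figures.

Allowable stress σ_allow = 863/3.3 = 261.5 MPa.
Required area A = F/σ_allow = 1640000/261.5 = 6271 mm².
A = πd²/4 → d = √(4A/π) = 89.36 mm.

d = 89.4 mm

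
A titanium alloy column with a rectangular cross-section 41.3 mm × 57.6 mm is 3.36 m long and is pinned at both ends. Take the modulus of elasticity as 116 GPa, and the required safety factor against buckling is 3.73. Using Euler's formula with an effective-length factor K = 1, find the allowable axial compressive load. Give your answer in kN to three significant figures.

Buckling occurs about the weak axis: I_min = h·b³/12 = 57.6×41.3³/12 = 338100 mm⁴ (b = 41.3 mm is the smaller dimension).
Effective length L_e = KL = 1×3.36 m = 3360 mm.
Euler critical load P_cr = π²EI/L_e² = π²×116000×338100/3360² = 34290 N.
P_allow = P_cr/n = 34290/3.73 = 9193 N.

P_allow = 9.19 kN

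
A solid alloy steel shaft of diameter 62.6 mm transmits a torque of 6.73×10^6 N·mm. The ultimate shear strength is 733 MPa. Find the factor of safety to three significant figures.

τ = 16T/(πd³) = 16×6730000/(π×62.6³) = 139.7 MPa.
n = τ_limit/τ = 733/139.7 = 5.246.

n = 5.25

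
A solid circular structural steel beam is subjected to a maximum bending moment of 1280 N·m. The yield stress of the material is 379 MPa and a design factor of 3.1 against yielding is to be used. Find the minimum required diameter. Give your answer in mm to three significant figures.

d = 47.4 mm

σ_allow = 379/3.1 = 122.3 MPa.
For a solid circular section σ = 32M/(πd³), so d³ = 32M/(π σ_allow) = 32×1280000/(π×122.3) = 106600 mm³.
d = 47.42 mm.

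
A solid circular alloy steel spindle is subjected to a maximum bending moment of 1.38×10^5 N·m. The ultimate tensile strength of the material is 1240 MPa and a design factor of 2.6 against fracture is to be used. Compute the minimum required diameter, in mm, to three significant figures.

σ_allow = 1240/2.6 = 476.9 MPa.
For a solid circular section σ = 32M/(πd³), so d³ = 32M/(π σ_allow) = 32×1.3800×10^8/(π×476.9) = 2.947×10^6 mm³.
d = 143.4 mm.

d = 143 mm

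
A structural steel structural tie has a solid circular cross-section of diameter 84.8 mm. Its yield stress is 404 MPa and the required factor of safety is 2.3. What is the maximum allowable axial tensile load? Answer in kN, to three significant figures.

σ_allow = 404/2.3 = 175.7 MPa.
A = πd²/4 = π×84.8²/4 = 5648 mm².
F_allow = σ_allow × A = 175.7×5648 = 992100 N.

F_allow = 992 kN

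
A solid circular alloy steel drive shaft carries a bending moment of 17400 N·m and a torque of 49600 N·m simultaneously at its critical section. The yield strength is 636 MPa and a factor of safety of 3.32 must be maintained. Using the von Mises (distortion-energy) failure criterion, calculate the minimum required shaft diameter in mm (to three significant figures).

d = 135 mm

σ_allow = σ_y/n = 636/3.32 = 191.6 MPa.
For a solid shaft σ_b = 32M/(πd³) and τ = 16T/(πd³), so the von Mises stress is σ' = (16/πd³)·√(4M²+3T²).
√(4M²+3T²) = √(4×(1.740×10^7)² + 3×(4.960×10^7)²) = 9.269×10^7 N·mm.
d³ = 16×9.269×10^7/(π×191.6) = 2.464×10^6 mm³.
d = 135.1 mm.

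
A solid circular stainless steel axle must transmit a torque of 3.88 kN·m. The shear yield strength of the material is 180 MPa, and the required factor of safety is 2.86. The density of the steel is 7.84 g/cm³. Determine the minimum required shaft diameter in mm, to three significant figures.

Allowable shear stress τ_allow = 180/2.86 = 62.94 MPa.
For a solid shaft τ = 16T/(πd³), so d³ = 16T/(π τ_allow) = 16×3880000/(π×62.94) = 314000 mm³.
d = (314000)^(1/3) = 67.97 mm.

d = 68.0 mm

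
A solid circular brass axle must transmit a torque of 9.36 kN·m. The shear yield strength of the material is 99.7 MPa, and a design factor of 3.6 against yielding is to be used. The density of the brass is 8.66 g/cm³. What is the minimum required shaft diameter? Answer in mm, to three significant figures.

Allowable shear stress τ_allow = 99.7/3.6 = 27.69 MPa.
For a solid shaft τ = 16T/(πd³), so d³ = 16T/(π τ_allow) = 16×9360000/(π×27.69) = 1.721×10^6 mm³.
d = (1.721×10^6)^(1/3) = 119.8 mm.

d = 120 mm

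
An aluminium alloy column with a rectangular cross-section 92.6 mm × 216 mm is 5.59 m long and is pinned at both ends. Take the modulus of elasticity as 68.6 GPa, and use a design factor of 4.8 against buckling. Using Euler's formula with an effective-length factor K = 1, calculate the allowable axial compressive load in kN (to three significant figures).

P_allow = 64.5 kN

Buckling occurs about the weak axis: I_min = h·b³/12 = 216×92.6³/12 = 1.429×10^7 mm⁴ (b = 92.6 mm is the smaller dimension).
Effective length L_e = KL = 1×5.59 m = 5590 mm.
Euler critical load P_cr = π²EI/L_e² = π²×68600×1.429×10^7/5590² = 309700 N.
P_allow = P_cr/n = 309700/4.8 = 64520 N.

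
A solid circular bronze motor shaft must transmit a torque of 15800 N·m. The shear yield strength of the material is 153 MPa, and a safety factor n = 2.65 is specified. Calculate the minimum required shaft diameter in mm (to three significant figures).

Allowable shear stress τ_allow = 153/2.65 = 57.74 MPa.
For a solid shaft τ = 16T/(πd³), so d³ = 16T/(π τ_allow) = 16×1.5800×10^7/(π×57.74) = 1.394×10^6 mm³.
d = (1.394×10^6)^(1/3) = 111.7 mm.

d = 112 mm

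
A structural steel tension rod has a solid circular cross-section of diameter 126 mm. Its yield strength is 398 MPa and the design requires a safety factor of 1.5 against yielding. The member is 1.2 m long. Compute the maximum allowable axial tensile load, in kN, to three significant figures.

σ_allow = 398/1.5 = 265.3 MPa.
A = πd²/4 = π×126²/4 = 12470 mm².
F_allow = σ_allow × A = 265.3×12470 = 3.308×10^6 N.

F_allow = 3310 kN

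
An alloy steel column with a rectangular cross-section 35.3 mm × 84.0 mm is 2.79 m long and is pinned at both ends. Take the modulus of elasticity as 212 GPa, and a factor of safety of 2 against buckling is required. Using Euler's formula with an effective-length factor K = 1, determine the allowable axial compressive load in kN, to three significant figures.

Buckling occurs about the weak axis: I_min = h·b³/12 = 84.0×35.3³/12 = 307900 mm⁴ (b = 35.3 mm is the smaller dimension).
Effective length L_e = KL = 1×2.79 m = 2790 mm.
Euler critical load P_cr = π²EI/L_e² = π²×212000×307900/2790² = 82770 N.
P_allow = P_cr/n = 82770/2 = 41380 N.

P_allow = 41.4 kN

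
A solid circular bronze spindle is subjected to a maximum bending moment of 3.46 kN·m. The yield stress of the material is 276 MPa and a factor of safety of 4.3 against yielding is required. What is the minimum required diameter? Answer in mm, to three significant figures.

σ_allow = 276/4.3 = 64.19 MPa.
For a solid circular section σ = 32M/(πd³), so d³ = 32M/(π σ_allow) = 32×3460000/(π×64.19) = 549100 mm³.
d = 81.89 mm.

d = 81.9 mm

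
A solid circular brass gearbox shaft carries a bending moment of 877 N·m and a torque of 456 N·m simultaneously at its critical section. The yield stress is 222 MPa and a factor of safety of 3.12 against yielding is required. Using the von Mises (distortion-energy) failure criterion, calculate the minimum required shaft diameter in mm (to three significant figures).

d = 51.6 mm

σ_allow = σ_y/n = 222/3.12 = 71.15 MPa.
For a solid shaft σ_b = 32M/(πd³) and τ = 16T/(πd³), so the von Mises stress is σ' = (16/πd³)·√(4M²+3T²).
√(4M²+3T²) = √(4×(877000)² + 3×(456000)²) = 1.924×10^6 N·mm.
d³ = 16×1.924×10^6/(π×71.15) = 137700 mm³.
d = 51.64 mm.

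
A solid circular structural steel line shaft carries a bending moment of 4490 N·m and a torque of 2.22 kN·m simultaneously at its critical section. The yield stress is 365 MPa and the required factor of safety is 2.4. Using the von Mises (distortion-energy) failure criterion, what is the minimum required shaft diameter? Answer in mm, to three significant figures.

σ_allow = σ_y/n = 365/2.4 = 152.1 MPa.
For a solid shaft σ_b = 32M/(πd³) and τ = 16T/(πd³), so the von Mises stress is σ' = (16/πd³)·√(4M²+3T²).
√(4M²+3T²) = √(4×(4.490×10^6)² + 3×(2.220×10^6)²) = 9.769×10^6 N·mm.
d³ = 16×9.769×10^6/(π×152.1) = 327100 mm³.
d = 68.90 mm.

d = 68.9 mm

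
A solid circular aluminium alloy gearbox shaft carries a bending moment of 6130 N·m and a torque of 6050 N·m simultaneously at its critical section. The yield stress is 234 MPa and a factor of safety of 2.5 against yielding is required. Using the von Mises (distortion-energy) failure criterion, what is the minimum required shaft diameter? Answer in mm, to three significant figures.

σ_allow = σ_y/n = 234/2.5 = 93.60 MPa.
For a solid shaft σ_b = 32M/(πd³) and τ = 16T/(πd³), so the von Mises stress is σ' = (16/πd³)·√(4M²+3T²).
√(4M²+3T²) = √(4×(6.130×10^6)² + 3×(6.050×10^6)²) = 1.613×10^7 N·mm.
d³ = 16×1.613×10^7/(π×93.60) = 877600 mm³.
d = 95.74 mm.

d = 95.7 mm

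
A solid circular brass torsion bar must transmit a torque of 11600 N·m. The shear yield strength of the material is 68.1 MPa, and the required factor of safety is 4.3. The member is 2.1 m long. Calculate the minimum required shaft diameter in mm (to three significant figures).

d = 155 mm

Allowable shear stress τ_allow = 68.1/4.3 = 15.84 MPa.
For a solid shaft τ = 16T/(πd³), so d³ = 16T/(π τ_allow) = 16×1.1600×10^7/(π×15.84) = 3.730×10^6 mm³.
d = (3.730×10^6)^(1/3) = 155.1 mm.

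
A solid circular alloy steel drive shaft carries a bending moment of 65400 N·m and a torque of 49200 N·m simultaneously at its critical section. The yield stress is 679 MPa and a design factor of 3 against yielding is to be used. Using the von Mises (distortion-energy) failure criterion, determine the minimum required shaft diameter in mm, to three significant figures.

σ_allow = σ_y/n = 679/3 = 226.3 MPa.
For a solid shaft σ_b = 32M/(πd³) and τ = 16T/(πd³), so the von Mises stress is σ' = (16/πd³)·√(4M²+3T²).
√(4M²+3T²) = √(4×(6.540×10^7)² + 3×(4.920×10^7)²) = 1.561×10^8 N·mm.
d³ = 16×1.561×10^8/(π×226.3) = 3.513×10^6 mm³.
d = 152.0 mm.

d = 152 mm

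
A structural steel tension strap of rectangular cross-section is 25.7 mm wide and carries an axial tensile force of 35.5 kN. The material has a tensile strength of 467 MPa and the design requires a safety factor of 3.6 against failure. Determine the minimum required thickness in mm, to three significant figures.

σ_allow = 467/3.6 = 129.7 MPa.
Required area A = F/σ_allow = 35500/129.7 = 273.7 mm².
t = A/w = 273.7/25.7 = 10.65 mm.

t = 10.6 mm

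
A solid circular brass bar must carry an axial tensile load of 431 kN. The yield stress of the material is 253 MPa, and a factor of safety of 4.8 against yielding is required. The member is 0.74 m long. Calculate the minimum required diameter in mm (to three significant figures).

Allowable stress σ_allow = 253/4.8 = 52.71 MPa.
Required area A = F/σ_allow = 431000/52.71 = 8177 mm².
A = πd²/4 → d = √(4A/π) = 102.0 mm.

d = 102 mm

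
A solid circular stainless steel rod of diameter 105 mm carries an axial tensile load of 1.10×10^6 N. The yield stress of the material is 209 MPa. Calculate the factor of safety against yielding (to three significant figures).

n = 1.65

A = πd²/4 = 8659 mm².
σ = F/A = 1100000/8659 = 127.0 MPa.
n = 209/127.0 = 1.645.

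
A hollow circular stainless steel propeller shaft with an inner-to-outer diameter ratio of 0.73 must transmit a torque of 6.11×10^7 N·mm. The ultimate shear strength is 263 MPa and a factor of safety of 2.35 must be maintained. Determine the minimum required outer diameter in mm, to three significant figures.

τ_allow = 263/2.35 = 111.9 MPa.
For a hollow shaft τ = 16T/[πd_o³(1−k⁴)] with k = 0.73, so 1−k⁴ = 0.7160.
d_o³ = 16T/[π τ_allow (1−k⁴)] = 16×6.1100×10^7/(π×111.9×0.7160) = 3.883×10^6 mm³.
d_o = 157.2 mm.

d_o = 157 mm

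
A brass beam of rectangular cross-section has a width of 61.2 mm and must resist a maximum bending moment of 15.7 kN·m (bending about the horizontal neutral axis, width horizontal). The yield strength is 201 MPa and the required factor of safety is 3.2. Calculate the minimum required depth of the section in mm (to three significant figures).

σ_allow = 201/3.2 = 62.81 MPa.
For a rectangular section σ = 6M/(bh²), so h² = 6M/(b σ_allow) = 6×1.5700×10^7/(61.2×62.81) = 24500 mm².
h = 156.5 mm.

h = 157 mm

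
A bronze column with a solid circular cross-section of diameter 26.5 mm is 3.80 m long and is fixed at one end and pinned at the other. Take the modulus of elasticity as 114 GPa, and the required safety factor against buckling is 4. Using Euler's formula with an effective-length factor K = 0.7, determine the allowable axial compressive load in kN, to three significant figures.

I = πd⁴/64 = π×26.5⁴/64 = 24210 mm⁴.
Effective length L_e = KL = 0.7×3.80 m = 2660 mm.
Euler critical load P_cr = π²EI/L_e² = π²×114000×24210/2660² = 3849 N.
P_allow = P_cr/n = 3849/4 = 962.4 N.

P_allow = 0.962 kN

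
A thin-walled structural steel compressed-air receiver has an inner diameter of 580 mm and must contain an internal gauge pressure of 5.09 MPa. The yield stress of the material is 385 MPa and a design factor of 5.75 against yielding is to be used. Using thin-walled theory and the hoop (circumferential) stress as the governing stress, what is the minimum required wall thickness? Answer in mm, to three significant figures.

σ_allow = 385/5.75 = 66.96 MPa.
Hoop stress σ_h = pD/(2t), so t = pD/(2σ_allow) = 5.09×580/(2×66.96) = 22.05 mm.

t = 22.0 mm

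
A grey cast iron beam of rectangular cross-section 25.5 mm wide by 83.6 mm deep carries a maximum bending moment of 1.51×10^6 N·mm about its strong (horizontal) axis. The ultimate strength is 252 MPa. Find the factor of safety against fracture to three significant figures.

Section modulus S = bh²/6 = 25.5×83.6²/6 = 29700 mm³.
σ = M/S = 1510000/29700 = 50.84 MPa.
n = 252/50.84 = 4.957.

n = 4.96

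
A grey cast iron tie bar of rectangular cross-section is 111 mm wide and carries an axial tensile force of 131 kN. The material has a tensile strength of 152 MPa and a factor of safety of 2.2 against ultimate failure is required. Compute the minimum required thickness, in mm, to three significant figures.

σ_allow = 152/2.2 = 69.09 MPa.
Required area A = F/σ_allow = 131000/69.09 = 1896 mm².
t = A/w = 1896/111 = 17.08 mm.

t = 17.1 mm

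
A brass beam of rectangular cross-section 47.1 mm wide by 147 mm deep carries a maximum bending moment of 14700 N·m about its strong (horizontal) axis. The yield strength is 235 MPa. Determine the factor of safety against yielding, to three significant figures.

Section modulus S = bh²/6 = 47.1×147²/6 = 169600 mm³.
σ = M/S = 1.4700×10^7/169600 = 86.66 MPa.
n = 235/86.66 = 2.712.

n = 2.71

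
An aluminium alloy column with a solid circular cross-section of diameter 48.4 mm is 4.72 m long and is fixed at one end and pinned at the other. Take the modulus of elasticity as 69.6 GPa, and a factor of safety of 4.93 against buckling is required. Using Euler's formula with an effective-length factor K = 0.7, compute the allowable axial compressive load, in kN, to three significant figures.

I = πd⁴/64 = π×48.4⁴/64 = 269400 mm⁴.
Effective length L_e = KL = 0.7×4.72 m = 3304 mm.
Euler critical load P_cr = π²EI/L_e² = π²×69600×269400/3304² = 16950 N.
P_allow = P_cr/n = 16950/4.93 = 3438 N.

P_allow = 3.44 kN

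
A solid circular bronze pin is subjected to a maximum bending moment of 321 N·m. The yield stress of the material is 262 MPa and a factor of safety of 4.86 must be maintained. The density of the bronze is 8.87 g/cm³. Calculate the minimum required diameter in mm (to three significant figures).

d = 39.3 mm

σ_allow = 262/4.86 = 53.91 MPa.
For a solid circular section σ = 32M/(πd³), so d³ = 32M/(π σ_allow) = 32×321000/(π×53.91) = 60650 mm³.
d = 39.29 mm.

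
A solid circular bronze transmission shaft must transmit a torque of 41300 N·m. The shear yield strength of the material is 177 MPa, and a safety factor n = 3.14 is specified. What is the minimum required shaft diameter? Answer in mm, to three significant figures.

d = 155 mm

Allowable shear stress τ_allow = 177/3.14 = 56.37 MPa.
For a solid shaft τ = 16T/(πd³), so d³ = 16T/(π τ_allow) = 16×4.1300×10^7/(π×56.37) = 3.731×10^6 mm³.
d = (3.731×10^6)^(1/3) = 155.1 mm.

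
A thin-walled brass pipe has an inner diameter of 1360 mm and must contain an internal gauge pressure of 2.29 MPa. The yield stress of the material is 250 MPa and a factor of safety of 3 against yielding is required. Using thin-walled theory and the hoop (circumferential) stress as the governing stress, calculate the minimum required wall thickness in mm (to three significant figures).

σ_allow = 250/3 = 83.33 MPa.
Hoop stress σ_h = pD/(2t), so t = pD/(2σ_allow) = 2.29×1360/(2×83.33) = 18.69 mm.

t = 18.7 mm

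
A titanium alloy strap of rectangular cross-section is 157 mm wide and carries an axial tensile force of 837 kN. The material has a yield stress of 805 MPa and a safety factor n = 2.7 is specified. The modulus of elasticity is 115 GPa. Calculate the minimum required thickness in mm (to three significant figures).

t = 17.9 mm

σ_allow = 805/2.7 = 298.1 MPa.
Required area A = F/σ_allow = 837000/298.1 = 2807 mm².
t = A/w = 2807/157 = 17.88 mm.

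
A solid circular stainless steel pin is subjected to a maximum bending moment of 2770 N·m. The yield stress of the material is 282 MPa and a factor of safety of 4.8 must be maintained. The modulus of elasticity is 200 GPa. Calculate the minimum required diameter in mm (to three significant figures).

d = 78.3 mm

σ_allow = 282/4.8 = 58.75 MPa.
For a solid circular section σ = 32M/(πd³), so d³ = 32M/(π σ_allow) = 32×2770000/(π×58.75) = 480300 mm³.
d = 78.31 mm.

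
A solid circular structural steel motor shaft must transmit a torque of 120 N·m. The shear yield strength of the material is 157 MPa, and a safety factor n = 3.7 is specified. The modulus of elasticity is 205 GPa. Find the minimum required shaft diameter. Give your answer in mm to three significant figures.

d = 24.3 mm

Allowable shear stress τ_allow = 157/3.7 = 42.43 MPa.
For a solid shaft τ = 16T/(πd³), so d³ = 16T/(π τ_allow) = 16×120000/(π×42.43) = 14400 mm³.
d = (14400)^(1/3) = 24.33 mm.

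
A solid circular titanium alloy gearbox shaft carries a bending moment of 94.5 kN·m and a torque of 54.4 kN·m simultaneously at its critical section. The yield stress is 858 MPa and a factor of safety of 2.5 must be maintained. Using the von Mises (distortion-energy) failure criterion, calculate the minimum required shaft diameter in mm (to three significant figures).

d = 146 mm

σ_allow = σ_y/n = 858/2.5 = 343.2 MPa.
For a solid shaft σ_b = 32M/(πd³) and τ = 16T/(πd³), so the von Mises stress is σ' = (16/πd³)·√(4M²+3T²).
√(4M²+3T²) = √(4×(9.450×10^7)² + 3×(5.440×10^7)²) = 2.112×10^8 N·mm.
d³ = 16×2.112×10^8/(π×343.2) = 3.134×10^6 mm³.
d = 146.3 mm.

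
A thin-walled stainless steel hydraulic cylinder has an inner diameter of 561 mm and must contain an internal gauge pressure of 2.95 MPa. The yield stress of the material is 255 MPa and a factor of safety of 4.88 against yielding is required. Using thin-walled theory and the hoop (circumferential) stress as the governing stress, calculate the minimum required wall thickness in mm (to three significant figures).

σ_allow = 255/4.88 = 52.25 MPa.
Hoop stress σ_h = pD/(2t), so t = pD/(2σ_allow) = 2.95×561/(2×52.25) = 15.84 mm.

t = 15.8 mm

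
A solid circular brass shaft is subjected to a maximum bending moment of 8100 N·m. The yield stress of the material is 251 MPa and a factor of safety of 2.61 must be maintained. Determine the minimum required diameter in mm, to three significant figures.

d = 95.0 mm

σ_allow = 251/2.61 = 96.17 MPa.
For a solid circular section σ = 32M/(πd³), so d³ = 32M/(π σ_allow) = 32×8100000/(π×96.17) = 857900 mm³.
d = 95.02 mm.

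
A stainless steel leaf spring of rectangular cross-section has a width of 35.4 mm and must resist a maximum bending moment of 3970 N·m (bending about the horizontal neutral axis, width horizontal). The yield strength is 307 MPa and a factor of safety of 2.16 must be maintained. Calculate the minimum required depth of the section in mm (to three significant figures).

h = 68.8 mm

σ_allow = 307/2.16 = 142.1 MPa.
For a rectangular section σ = 6M/(bh²), so h² = 6M/(b σ_allow) = 6×3970000/(35.4×142.1) = 4734 mm².
h = 68.81 mm.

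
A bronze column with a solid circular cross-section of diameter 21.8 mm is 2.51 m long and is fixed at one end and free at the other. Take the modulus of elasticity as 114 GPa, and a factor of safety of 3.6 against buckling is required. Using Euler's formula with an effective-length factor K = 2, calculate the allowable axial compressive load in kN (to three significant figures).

P_allow = 0.137 kN

I = πd⁴/64 = π×21.8⁴/64 = 11090 mm⁴.
Effective length L_e = KL = 2×2.51 m = 5020 mm.
Euler critical load P_cr = π²EI/L_e² = π²×114000×11090/5020² = 495.0 N.
P_allow = P_cr/n = 495.0/3.6 = 137.5 N.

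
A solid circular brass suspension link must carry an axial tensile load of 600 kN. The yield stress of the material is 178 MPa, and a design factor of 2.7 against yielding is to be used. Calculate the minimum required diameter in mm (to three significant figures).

Allowable stress σ_allow = 178/2.7 = 65.93 MPa.
Required area A = F/σ_allow = 600000/65.93 = 9101 mm².
A = πd²/4 → d = √(4A/π) = 107.6 mm.

d = 108 mm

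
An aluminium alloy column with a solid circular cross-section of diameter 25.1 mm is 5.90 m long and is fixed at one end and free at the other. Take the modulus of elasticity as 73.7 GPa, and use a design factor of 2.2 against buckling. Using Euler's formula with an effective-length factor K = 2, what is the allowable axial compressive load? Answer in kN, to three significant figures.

P_allow = 0.0463 kN

I = πd⁴/64 = π×25.1⁴/64 = 19480 mm⁴.
Effective length L_e = KL = 2×5.90 m = 11800 mm.
Euler critical load P_cr = π²EI/L_e² = π²×73700×19480/11800² = 101.8 N.
P_allow = P_cr/n = 101.8/2.2 = 46.26 N.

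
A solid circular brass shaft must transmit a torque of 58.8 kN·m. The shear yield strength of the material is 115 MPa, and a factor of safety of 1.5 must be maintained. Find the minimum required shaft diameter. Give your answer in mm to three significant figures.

Allowable shear stress τ_allow = 115/1.5 = 76.67 MPa.
For a solid shaft τ = 16T/(πd³), so d³ = 16T/(π τ_allow) = 16×5.8800×10^7/(π×76.67) = 3.906×10^6 mm³.
d = (3.906×10^6)^(1/3) = 157.5 mm.

d = 157 mm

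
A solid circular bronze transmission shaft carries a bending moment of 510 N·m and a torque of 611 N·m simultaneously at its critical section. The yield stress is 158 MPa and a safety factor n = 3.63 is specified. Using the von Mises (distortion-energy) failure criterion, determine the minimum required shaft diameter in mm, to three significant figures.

σ_allow = σ_y/n = 158/3.63 = 43.53 MPa.
For a solid shaft σ_b = 32M/(πd³) and τ = 16T/(πd³), so the von Mises stress is σ' = (16/πd³)·√(4M²+3T²).
√(4M²+3T²) = √(4×(510000)² + 3×(611000)²) = 1.470×10^6 N·mm.
d³ = 16×1.470×10^6/(π×43.53) = 172000 mm³.
d = 55.61 mm.

d = 55.6 mm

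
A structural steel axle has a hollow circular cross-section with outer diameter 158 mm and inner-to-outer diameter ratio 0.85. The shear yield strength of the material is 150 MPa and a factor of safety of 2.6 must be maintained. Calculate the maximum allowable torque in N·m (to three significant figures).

τ_allow = 150/2.6 = 57.69 MPa.
For a hollow shaft T_allow = τ_allow·πd_o³(1−k⁴)/16 with 1−k⁴ = 0.4780, so πd_o³(1−k⁴)/16 = 370200 mm³.
T_allow = 57.69×370200 = 2.136×10^7 N·mm = 21360 N·m.

T_allow = 21400 N·m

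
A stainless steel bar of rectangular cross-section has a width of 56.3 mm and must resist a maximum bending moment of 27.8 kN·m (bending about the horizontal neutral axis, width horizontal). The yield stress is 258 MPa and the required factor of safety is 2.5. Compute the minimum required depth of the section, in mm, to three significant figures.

σ_allow = 258/2.5 = 103.2 MPa.
For a rectangular section σ = 6M/(bh²), so h² = 6M/(b σ_allow) = 6×2.7800×10^7/(56.3×103.2) = 28710 mm².
h = 169.4 mm.

h = 169 mm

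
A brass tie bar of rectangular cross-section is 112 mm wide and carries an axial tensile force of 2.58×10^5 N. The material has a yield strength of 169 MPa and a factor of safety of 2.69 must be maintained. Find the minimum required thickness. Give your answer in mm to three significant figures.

t = 36.7 mm

σ_allow = 169/2.69 = 62.83 MPa.
Required area A = F/σ_allow = 258000/62.83 = 4107 mm².
t = A/w = 4107/112 = 36.67 mm.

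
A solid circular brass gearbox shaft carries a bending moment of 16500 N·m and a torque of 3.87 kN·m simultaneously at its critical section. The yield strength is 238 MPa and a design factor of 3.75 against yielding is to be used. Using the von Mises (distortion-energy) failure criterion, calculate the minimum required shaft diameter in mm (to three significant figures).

d = 139 mm

σ_allow = σ_y/n = 238/3.75 = 63.47 MPa.
For a solid shaft σ_b = 32M/(πd³) and τ = 16T/(πd³), so the von Mises stress is σ' = (16/πd³)·√(4M²+3T²).
√(4M²+3T²) = √(4×(1.650×10^7)² + 3×(3.870×10^6)²) = 3.367×10^7 N·mm.
d³ = 16×3.367×10^7/(π×63.47) = 2.702×10^6 mm³.
d = 139.3 mm.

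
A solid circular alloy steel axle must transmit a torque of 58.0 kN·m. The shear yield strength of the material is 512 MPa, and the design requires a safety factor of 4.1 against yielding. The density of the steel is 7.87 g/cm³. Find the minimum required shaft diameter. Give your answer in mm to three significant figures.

Allowable shear stress τ_allow = 512/4.1 = 124.9 MPa.
For a solid shaft τ = 16T/(πd³), so d³ = 16T/(π τ_allow) = 16×5.8000×10^7/(π×124.9) = 2.365×10^6 mm³.
d = (2.365×10^6)^(1/3) = 133.2 mm.

d = 133 mm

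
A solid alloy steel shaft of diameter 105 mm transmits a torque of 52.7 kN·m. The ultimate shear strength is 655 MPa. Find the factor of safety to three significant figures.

n = 2.83

τ = 16T/(πd³) = 16×5.2700×10^7/(π×105³) = 231.9 MPa.
n = τ_limit/τ = 655/231.9 = 2.825.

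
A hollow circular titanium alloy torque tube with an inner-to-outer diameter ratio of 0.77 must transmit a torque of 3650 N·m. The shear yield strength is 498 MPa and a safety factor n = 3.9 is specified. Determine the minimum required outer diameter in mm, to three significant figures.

τ_allow = 498/3.9 = 127.7 MPa.
For a hollow shaft τ = 16T/[πd_o³(1−k⁴)] with k = 0.77, so 1−k⁴ = 0.6485.
d_o³ = 16T/[π τ_allow (1−k⁴)] = 16×3650000/(π×127.7×0.6485) = 224500 mm³.
d_o = 60.78 mm.

d_o = 60.8 mm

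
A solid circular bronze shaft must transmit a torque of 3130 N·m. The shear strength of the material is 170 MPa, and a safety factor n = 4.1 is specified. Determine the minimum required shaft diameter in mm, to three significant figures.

d = 72.7 mm

Allowable shear stress τ_allow = 170/4.1 = 41.46 MPa.
For a solid shaft τ = 16T/(πd³), so d³ = 16T/(π τ_allow) = 16×3130000/(π×41.46) = 384500 mm³.
d = (384500)^(1/3) = 72.71 mm.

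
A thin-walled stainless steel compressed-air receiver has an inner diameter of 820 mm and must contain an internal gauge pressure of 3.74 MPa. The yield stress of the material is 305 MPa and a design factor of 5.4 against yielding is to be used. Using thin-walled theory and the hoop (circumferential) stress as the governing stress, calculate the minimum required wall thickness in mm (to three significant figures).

σ_allow = 305/5.4 = 56.48 MPa.
Hoop stress σ_h = pD/(2t), so t = pD/(2σ_allow) = 3.74×820/(2×56.48) = 27.15 mm.

t = 27.1 mm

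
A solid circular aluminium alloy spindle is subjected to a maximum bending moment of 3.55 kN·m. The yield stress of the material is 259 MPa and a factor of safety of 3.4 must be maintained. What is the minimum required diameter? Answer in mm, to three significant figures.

σ_allow = 259/3.4 = 76.18 MPa.
For a solid circular section σ = 32M/(πd³), so d³ = 32M/(π σ_allow) = 32×3550000/(π×76.18) = 474700 mm³.
d = 78.01 mm.

d = 78.0 mm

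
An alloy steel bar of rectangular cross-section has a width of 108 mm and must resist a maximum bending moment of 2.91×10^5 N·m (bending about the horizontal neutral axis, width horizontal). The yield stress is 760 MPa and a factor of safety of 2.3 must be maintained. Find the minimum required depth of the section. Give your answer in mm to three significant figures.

h = 221 mm

σ_allow = 760/2.3 = 330.4 MPa.
For a rectangular section σ = 6M/(bh²), so h² = 6M/(b σ_allow) = 6×2.9100×10^8/(108×330.4) = 48930 mm².
h = 221.2 mm.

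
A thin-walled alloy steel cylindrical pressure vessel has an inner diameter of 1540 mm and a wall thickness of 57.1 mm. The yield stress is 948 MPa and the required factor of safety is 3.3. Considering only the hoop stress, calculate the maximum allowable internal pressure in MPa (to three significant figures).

σ_allow = 948/3.3 = 287.3 MPa.
σ_h = pD/(2t) → p_allow = 2σ_allow t/D = 2×287.3×57.1/1540 = 21.30 MPa.

p_allow = 21.3 MPa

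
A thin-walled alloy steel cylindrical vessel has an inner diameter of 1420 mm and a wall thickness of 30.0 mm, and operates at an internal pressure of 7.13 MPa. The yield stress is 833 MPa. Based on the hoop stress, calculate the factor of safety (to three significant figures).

n = 4.94

σ_h = pD/(2t) = 7.13×1420/(2×30.0) = 168.7 MPa.
n = 833/168.7 = 4.936.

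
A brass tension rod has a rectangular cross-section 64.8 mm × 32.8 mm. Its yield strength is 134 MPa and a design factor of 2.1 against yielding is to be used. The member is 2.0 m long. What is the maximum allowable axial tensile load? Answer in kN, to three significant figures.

σ_allow = 134/2.1 = 63.81 MPa.
A = 64.8×32.8 = 2125 mm².
F_allow = σ_allow × A = 63.81×2125 = 135600 N.

F_allow = 136 kN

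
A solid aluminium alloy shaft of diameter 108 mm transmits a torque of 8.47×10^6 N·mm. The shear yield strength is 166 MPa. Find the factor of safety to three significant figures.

τ = 16T/(πd³) = 16×8470000/(π×108³) = 34.24 MPa.
n = τ_limit/τ = 166/34.24 = 4.848.

n = 4.85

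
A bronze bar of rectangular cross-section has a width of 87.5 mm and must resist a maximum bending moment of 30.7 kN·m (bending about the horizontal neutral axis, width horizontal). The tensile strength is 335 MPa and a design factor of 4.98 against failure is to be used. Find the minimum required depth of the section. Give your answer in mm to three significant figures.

h = 177 mm

σ_allow = 335/4.98 = 67.27 MPa.
For a rectangular section σ = 6M/(bh²), so h² = 6M/(b σ_allow) = 6×3.0700×10^7/(87.5×67.27) = 31290 mm².
h = 176.9 mm.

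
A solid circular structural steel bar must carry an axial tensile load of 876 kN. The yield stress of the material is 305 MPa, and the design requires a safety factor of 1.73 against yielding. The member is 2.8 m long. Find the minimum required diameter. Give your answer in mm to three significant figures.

d = 79.5 mm

Allowable stress σ_allow = 305/1.73 = 176.3 MPa.
Required area A = F/σ_allow = 876000/176.3 = 4969 mm².
A = πd²/4 → d = √(4A/π) = 79.54 mm.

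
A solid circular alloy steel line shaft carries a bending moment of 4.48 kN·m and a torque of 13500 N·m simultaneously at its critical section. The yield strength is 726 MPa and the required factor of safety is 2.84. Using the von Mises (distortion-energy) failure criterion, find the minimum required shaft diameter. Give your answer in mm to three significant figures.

σ_allow = σ_y/n = 726/2.84 = 255.6 MPa.
For a solid shaft σ_b = 32M/(πd³) and τ = 16T/(πd³), so the von Mises stress is σ' = (16/πd³)·√(4M²+3T²).
√(4M²+3T²) = √(4×(4.480×10^6)² + 3×(1.350×10^7)²) = 2.504×10^7 N·mm.
d³ = 16×2.504×10^7/(π×255.6) = 498900 mm³.
d = 79.31 mm.

d = 79.3 mm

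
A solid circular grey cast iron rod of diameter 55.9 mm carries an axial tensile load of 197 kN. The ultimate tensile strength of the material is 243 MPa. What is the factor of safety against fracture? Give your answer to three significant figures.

n = 3.03

A = πd²/4 = 2454 mm².
σ = F/A = 197000/2454 = 80.27 MPa.
n = 243/80.27 = 3.027.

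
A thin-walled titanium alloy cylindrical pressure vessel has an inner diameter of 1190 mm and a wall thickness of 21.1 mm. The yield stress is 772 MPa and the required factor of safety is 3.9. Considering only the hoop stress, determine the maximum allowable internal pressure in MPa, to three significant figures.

p_allow = 7.02 MPa

σ_allow = 772/3.9 = 197.9 MPa.
σ_h = pD/(2t) → p_allow = 2σ_allow t/D = 2×197.9×21.1/1190 = 7.020 MPa.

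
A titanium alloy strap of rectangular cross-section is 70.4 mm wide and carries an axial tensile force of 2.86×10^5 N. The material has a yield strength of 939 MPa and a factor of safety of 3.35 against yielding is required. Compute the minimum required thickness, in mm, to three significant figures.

t = 14.5 mm

σ_allow = 939/3.35 = 280.3 MPa.
Required area A = F/σ_allow = 286000/280.3 = 1020 mm².
t = A/w = 1020/70.4 = 14.49 mm.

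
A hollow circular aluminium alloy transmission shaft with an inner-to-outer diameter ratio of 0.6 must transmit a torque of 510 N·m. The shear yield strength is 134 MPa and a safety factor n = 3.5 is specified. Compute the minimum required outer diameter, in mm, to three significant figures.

τ_allow = 134/3.5 = 38.29 MPa.
For a hollow shaft τ = 16T/[πd_o³(1−k⁴)] with k = 0.6, so 1−k⁴ = 0.8704.
d_o³ = 16T/[π τ_allow (1−k⁴)] = 16×510000/(π×38.29×0.8704) = 77940 mm³.
d_o = 42.72 mm.

d_o = 42.7 mm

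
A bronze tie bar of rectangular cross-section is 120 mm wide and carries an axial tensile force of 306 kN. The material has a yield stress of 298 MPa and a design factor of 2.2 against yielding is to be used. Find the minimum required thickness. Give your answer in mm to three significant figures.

σ_allow = 298/2.2 = 135.5 MPa.
Required area A = F/σ_allow = 306000/135.5 = 2259 mm².
t = A/w = 2259/120 = 18.83 mm.

t = 18.8 mm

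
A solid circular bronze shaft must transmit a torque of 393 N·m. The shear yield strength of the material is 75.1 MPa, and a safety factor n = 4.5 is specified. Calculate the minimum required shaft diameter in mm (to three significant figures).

d = 49.3 mm

Allowable shear stress τ_allow = 75.1/4.5 = 16.69 MPa.
For a solid shaft τ = 16T/(πd³), so d³ = 16T/(π τ_allow) = 16×393000/(π×16.69) = 119900 mm³.
d = (119900)^(1/3) = 49.31 mm.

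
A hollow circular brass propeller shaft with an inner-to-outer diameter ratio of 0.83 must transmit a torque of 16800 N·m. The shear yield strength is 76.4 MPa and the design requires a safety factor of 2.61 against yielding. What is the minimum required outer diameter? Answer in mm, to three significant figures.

τ_allow = 76.4/2.61 = 29.27 MPa.
For a hollow shaft τ = 16T/[πd_o³(1−k⁴)] with k = 0.83, so 1−k⁴ = 0.5254.
d_o³ = 16T/[π τ_allow (1−k⁴)] = 16×1.6800×10^7/(π×29.27×0.5254) = 5.563×10^6 mm³.
d_o = 177.2 mm.

d_o = 177 mm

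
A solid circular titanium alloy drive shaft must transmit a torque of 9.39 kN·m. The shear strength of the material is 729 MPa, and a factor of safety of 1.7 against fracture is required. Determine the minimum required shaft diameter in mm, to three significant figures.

Allowable shear stress τ_allow = 729/1.7 = 428.8 MPa.
For a solid shaft τ = 16T/(πd³), so d³ = 16T/(π τ_allow) = 16×9390000/(π×428.8) = 111500 mm³.
d = (111500)^(1/3) = 48.13 mm.

d = 48.1 mm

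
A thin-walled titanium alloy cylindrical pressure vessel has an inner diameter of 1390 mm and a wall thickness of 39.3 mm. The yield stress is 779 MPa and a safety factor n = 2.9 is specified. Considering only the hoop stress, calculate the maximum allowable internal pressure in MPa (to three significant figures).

p_allow = 15.2 MPa

σ_allow = 779/2.9 = 268.6 MPa.
σ_h = pD/(2t) → p_allow = 2σ_allow t/D = 2×268.6×39.3/1390 = 15.19 MPa.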